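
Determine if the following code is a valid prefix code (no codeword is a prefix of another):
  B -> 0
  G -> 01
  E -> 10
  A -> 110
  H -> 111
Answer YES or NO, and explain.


Checking each pair (does one codeword prefix another?):
  B='0' vs G='01': prefix -- VIOLATION

NO -- this is NOT a valid prefix code. B (0) is a prefix of G (01).


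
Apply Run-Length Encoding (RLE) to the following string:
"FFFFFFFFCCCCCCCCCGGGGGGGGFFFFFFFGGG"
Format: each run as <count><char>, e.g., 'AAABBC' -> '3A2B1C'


Scanning runs left to right:
  i=0: run of 'F' x 8 -> '8F'
  i=8: run of 'C' x 9 -> '9C'
  i=17: run of 'G' x 8 -> '8G'
  i=25: run of 'F' x 7 -> '7F'
  i=32: run of 'G' x 3 -> '3G'

RLE = 8F9C8G7F3G


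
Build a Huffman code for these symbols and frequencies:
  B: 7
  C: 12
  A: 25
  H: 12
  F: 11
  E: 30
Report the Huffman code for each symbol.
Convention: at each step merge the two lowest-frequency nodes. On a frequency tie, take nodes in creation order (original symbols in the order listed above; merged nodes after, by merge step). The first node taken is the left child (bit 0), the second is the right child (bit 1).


Huffman tree construction:
Step 1: Merge B(7) + F(11) = 18
Step 2: Merge C(12) + H(12) = 24
Step 3: Merge (B+F)(18) + (C+H)(24) = 42
Step 4: Merge A(25) + E(30) = 55
Step 5: Merge ((B+F)+(C+H))(42) + (A+E)(55) = 97
Read each symbol's code off the tree from the root (left child = 0, right child = 1).

Codes:
  B: 000 (length 3)
  C: 010 (length 3)
  A: 10 (length 2)
  H: 011 (length 3)
  F: 001 (length 3)
  E: 11 (length 2)
Average code length: 236/97 = 2.4330 bits/symbol


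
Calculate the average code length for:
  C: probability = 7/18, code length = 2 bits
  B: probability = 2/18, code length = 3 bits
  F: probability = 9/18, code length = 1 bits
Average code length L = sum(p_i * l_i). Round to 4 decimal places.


Weighted contributions p_i * l_i:
  C: (7/18) * 2 = 14/18
  B: (2/18) * 3 = 6/18
  F: (9/18) * 1 = 9/18
Sum = (14 + 6 + 9)/18 = 29/18

L = 29/18 = 1.6111 bits/symbol


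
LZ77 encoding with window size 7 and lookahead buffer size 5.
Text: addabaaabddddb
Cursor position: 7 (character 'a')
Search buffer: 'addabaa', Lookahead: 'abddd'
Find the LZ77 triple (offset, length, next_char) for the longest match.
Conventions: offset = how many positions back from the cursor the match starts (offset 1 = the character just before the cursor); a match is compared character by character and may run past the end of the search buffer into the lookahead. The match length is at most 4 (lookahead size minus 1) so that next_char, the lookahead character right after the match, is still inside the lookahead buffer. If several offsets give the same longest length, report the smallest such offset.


Try each offset into the search buffer:
  offset=1 (pos 6, char 'a'): match length 1
  offset=2 (pos 5, char 'a'): match length 1
  offset=3 (pos 4, char 'b'): match length 0
  offset=4 (pos 3, char 'a'): match length 2
  offset=5 (pos 2, char 'd'): match length 0
  offset=6 (pos 1, char 'd'): match length 0
  offset=7 (pos 0, char 'a'): match length 1
Longest match has length 2 at offset 4.
next_char = character at position 7 + 2 = 9 -> 'd'

Best match: offset=4, length=2 (matching 'ab' starting at position 3)
LZ77 triple: (4, 2, 'd')


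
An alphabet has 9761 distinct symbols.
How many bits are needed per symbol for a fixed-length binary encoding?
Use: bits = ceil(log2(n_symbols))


log2(9761) = 13.2528
Bracket: 2^13 = 8192 < 9761 <= 2^14 = 16384
So ceil(log2(9761)) = 14

bits = ceil(log2(9761)) = ceil(13.2528) = 14 bits


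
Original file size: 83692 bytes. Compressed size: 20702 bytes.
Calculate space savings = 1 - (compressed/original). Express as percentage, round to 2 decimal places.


ratio = compressed/original = 20702/83692 = 0.247359
savings = 1 - ratio = 1 - 0.247359 = 0.752641
as a percentage: 0.752641 * 100 = 75.26%

Space savings = 1 - 20702/83692 = 75.26%


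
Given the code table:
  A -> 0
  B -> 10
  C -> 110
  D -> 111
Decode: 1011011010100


Decoding:
10 -> B
110 -> C
110 -> C
10 -> B
10 -> B
0 -> A


Result: BCCBBA


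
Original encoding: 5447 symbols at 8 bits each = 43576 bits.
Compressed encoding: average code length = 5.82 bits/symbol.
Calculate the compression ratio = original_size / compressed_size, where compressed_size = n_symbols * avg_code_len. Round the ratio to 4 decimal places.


original_size = n_symbols * orig_bits = 5447 * 8 = 43576 bits
compressed_size = n_symbols * avg_code_len = 5447 * 5.82 = 31701.54 bits
ratio = original_size / compressed_size = 43576 / 31701.54 = 1.3746

Compression ratio = 1.3746


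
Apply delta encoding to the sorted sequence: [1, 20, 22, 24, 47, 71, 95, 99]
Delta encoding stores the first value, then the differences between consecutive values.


First value: 1
Deltas:
  20 - 1 = 19
  22 - 20 = 2
  24 - 22 = 2
  47 - 24 = 23
  71 - 47 = 24
  95 - 71 = 24
  99 - 95 = 4


Delta encoded: [1, 19, 2, 2, 23, 24, 24, 4]


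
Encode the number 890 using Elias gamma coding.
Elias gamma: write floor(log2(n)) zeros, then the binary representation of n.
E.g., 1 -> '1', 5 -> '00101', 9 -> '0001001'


num_bits = floor(log2(890)) + 1 = 10
leading_zeros = num_bits - 1 = 9
binary(890) = 1101111010

Elias gamma(890) = '000000000' + '1101111010' = 0000000001101111010 (19 bits)


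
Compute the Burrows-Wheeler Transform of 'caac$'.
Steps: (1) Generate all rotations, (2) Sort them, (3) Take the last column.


Rotations (sorted):
  0: $caac -> last char: c
  1: aac$c -> last char: c
  2: ac$ca -> last char: a
  3: c$caa -> last char: a
  4: caac$ -> last char: $


BWT = ccaa$


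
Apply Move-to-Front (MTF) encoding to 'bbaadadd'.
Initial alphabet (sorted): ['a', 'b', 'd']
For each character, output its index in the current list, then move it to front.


MTF encoding:
'b': index 1 in ['a', 'b', 'd'] -> ['b', 'a', 'd']
'b': index 0 in ['b', 'a', 'd'] -> ['b', 'a', 'd']
'a': index 1 in ['b', 'a', 'd'] -> ['a', 'b', 'd']
'a': index 0 in ['a', 'b', 'd'] -> ['a', 'b', 'd']
'd': index 2 in ['a', 'b', 'd'] -> ['d', 'a', 'b']
'a': index 1 in ['d', 'a', 'b'] -> ['a', 'd', 'b']
'd': index 1 in ['a', 'd', 'b'] -> ['d', 'a', 'b']
'd': index 0 in ['d', 'a', 'b'] -> ['d', 'a', 'b']


Output: [1, 0, 1, 0, 2, 1, 1, 0]


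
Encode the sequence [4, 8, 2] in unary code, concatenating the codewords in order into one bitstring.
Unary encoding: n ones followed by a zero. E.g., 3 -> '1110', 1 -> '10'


Encode each number as n ones followed by a terminating 0:
  4 -> 11110 (5 bits)
  8 -> 111111110 (9 bits)
  2 -> 110 (3 bits)
Total length = 5 + 9 + 3 = 17 bits.

Unary([4, 8, 2]) = 11110111111110110 (17 bits)


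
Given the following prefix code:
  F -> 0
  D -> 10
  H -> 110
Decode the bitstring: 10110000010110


Decoding step by step:
Bits 10 -> D
Bits 110 -> H
Bits 0 -> F
Bits 0 -> F
Bits 0 -> F
Bits 0 -> F
Bits 10 -> D
Bits 110 -> H


Decoded message: DHFFFFDH


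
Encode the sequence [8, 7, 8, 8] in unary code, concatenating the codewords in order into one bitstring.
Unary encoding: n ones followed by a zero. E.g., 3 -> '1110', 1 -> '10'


Encode each number as n ones followed by a terminating 0:
  8 -> 111111110 (9 bits)
  7 -> 11111110 (8 bits)
  8 -> 111111110 (9 bits)
  8 -> 111111110 (9 bits)
Total length = 9 + 8 + 9 + 9 = 35 bits.

Unary([8, 7, 8, 8]) = 11111111011111110111111110111111110 (35 bits)


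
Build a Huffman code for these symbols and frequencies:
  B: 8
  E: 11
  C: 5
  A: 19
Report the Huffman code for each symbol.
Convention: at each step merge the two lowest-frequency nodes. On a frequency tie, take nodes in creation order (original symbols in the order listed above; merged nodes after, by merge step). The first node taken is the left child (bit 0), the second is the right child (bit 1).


Huffman tree construction:
Step 1: Merge C(5) + B(8) = 13
Step 2: Merge E(11) + (C+B)(13) = 24
Step 3: Merge A(19) + (E+(C+B))(24) = 43
Read each symbol's code off the tree from the root (left child = 0, right child = 1).

Codes:
  B: 111 (length 3)
  E: 10 (length 2)
  C: 110 (length 3)
  A: 0 (length 1)
Average code length: 80/43 = 1.8605 bits/symbol


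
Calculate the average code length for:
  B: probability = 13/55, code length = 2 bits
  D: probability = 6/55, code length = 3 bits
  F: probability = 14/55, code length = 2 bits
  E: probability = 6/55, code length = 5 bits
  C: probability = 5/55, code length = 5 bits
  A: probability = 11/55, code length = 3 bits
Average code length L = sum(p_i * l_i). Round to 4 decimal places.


Weighted contributions p_i * l_i:
  B: (13/55) * 2 = 26/55
  D: (6/55) * 3 = 18/55
  F: (14/55) * 2 = 28/55
  E: (6/55) * 5 = 30/55
  C: (5/55) * 5 = 25/55
  A: (11/55) * 3 = 33/55
Sum = (26 + 18 + 28 + 30 + 25 + 33)/55 = 160/55

L = 160/55 = 2.9091 bits/symbol


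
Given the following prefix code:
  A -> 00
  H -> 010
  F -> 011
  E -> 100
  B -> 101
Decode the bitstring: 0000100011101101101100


Decoding step by step:
Bits 00 -> A
Bits 00 -> A
Bits 100 -> E
Bits 011 -> F
Bits 101 -> B
Bits 101 -> B
Bits 101 -> B
Bits 100 -> E


Decoded message: AAEFBBBE


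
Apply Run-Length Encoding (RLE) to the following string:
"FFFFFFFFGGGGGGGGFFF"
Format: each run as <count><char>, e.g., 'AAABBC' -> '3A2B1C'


Scanning runs left to right:
  i=0: run of 'F' x 8 -> '8F'
  i=8: run of 'G' x 8 -> '8G'
  i=16: run of 'F' x 3 -> '3F'

RLE = 8F8G3F


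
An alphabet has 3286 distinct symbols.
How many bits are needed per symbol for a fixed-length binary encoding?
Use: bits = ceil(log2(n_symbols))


log2(3286) = 11.6821
Bracket: 2^11 = 2048 < 3286 <= 2^12 = 4096
So ceil(log2(3286)) = 12

bits = ceil(log2(3286)) = ceil(11.6821) = 12 bits


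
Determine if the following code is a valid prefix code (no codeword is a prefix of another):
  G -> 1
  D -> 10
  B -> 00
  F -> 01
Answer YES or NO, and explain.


Checking each pair (does one codeword prefix another?):
  G='1' vs D='10': prefix -- VIOLATION

NO -- this is NOT a valid prefix code. G (1) is a prefix of D (10).


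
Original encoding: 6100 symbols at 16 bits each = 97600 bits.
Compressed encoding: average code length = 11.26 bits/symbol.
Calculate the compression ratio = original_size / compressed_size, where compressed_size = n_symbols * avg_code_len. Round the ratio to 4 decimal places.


original_size = n_symbols * orig_bits = 6100 * 16 = 97600 bits
compressed_size = n_symbols * avg_code_len = 6100 * 11.26 = 68686.0 bits
ratio = original_size / compressed_size = 97600 / 68686.0 = 1.421

Compression ratio = 1.421


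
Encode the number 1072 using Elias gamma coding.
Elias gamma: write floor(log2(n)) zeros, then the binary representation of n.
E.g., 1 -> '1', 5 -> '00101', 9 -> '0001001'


num_bits = floor(log2(1072)) + 1 = 11
leading_zeros = num_bits - 1 = 10
binary(1072) = 10000110000

Elias gamma(1072) = '0000000000' + '10000110000' = 000000000010000110000 (21 bits)


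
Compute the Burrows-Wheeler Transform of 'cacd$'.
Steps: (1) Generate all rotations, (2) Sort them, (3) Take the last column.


Rotations (sorted):
  0: $cacd -> last char: d
  1: acd$c -> last char: c
  2: cacd$ -> last char: $
  3: cd$ca -> last char: a
  4: d$cac -> last char: c


BWT = dc$ac


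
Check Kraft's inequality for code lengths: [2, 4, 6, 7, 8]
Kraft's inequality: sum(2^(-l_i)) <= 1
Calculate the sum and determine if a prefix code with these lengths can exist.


Sum = 2^(-2) + 2^(-4) + 2^(-6) + 2^(-7) + 2^(-8)
    = 0.25 + 0.0625 + 0.015625 + 0.0078125 + 0.00390625
    = 87/256 = 0.33984375
Since 0.33984375 <= 1, Kraft's inequality IS satisfied.
A prefix code with these lengths CAN exist.

Kraft sum = 0.33984375. Satisfied.


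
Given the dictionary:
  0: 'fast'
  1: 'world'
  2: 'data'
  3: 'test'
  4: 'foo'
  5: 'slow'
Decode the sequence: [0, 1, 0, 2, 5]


Look up each index in the dictionary:
  0 -> 'fast'
  1 -> 'world'
  0 -> 'fast'
  2 -> 'data'
  5 -> 'slow'

Decoded: "fast world fast data slow"


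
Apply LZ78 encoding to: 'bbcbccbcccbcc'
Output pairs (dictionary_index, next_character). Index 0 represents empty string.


LZ78 encoding steps:
Dictionary: {0: ''}
Step 1: w='' (idx 0), next='b' -> output (0, 'b'), add 'b' as idx 1
Step 2: w='b' (idx 1), next='c' -> output (1, 'c'), add 'bc' as idx 2
Step 3: w='bc' (idx 2), next='c' -> output (2, 'c'), add 'bcc' as idx 3
Step 4: w='bcc' (idx 3), next='c' -> output (3, 'c'), add 'bccc' as idx 4
Step 5: w='bcc' (idx 3), end of input -> output (3, '')


Encoded: [(0, 'b'), (1, 'c'), (2, 'c'), (3, 'c'), (3, '')]


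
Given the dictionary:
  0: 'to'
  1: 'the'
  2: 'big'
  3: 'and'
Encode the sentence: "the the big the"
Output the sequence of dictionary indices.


Look up each word in the dictionary:
  'the' -> 1
  'the' -> 1
  'big' -> 2
  'the' -> 1

Encoded: [1, 1, 2, 1]


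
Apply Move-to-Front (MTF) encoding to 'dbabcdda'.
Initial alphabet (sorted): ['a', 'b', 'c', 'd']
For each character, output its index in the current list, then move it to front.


MTF encoding:
'd': index 3 in ['a', 'b', 'c', 'd'] -> ['d', 'a', 'b', 'c']
'b': index 2 in ['d', 'a', 'b', 'c'] -> ['b', 'd', 'a', 'c']
'a': index 2 in ['b', 'd', 'a', 'c'] -> ['a', 'b', 'd', 'c']
'b': index 1 in ['a', 'b', 'd', 'c'] -> ['b', 'a', 'd', 'c']
'c': index 3 in ['b', 'a', 'd', 'c'] -> ['c', 'b', 'a', 'd']
'd': index 3 in ['c', 'b', 'a', 'd'] -> ['d', 'c', 'b', 'a']
'd': index 0 in ['d', 'c', 'b', 'a'] -> ['d', 'c', 'b', 'a']
'a': index 3 in ['d', 'c', 'b', 'a'] -> ['a', 'd', 'c', 'b']


Output: [3, 2, 2, 1, 3, 3, 0, 3]


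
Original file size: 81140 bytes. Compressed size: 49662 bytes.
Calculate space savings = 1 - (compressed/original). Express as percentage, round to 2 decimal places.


ratio = compressed/original = 49662/81140 = 0.612053
savings = 1 - ratio = 1 - 0.612053 = 0.387947
as a percentage: 0.387947 * 100 = 38.79%

Space savings = 1 - 49662/81140 = 38.79%


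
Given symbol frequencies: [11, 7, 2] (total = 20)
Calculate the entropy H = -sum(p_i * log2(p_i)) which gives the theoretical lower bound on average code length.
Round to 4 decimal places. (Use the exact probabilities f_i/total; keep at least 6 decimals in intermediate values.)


Per-symbol terms -p_i * log2(p_i) with p_i = f_i/20:
  p = 11/20 = 0.550000: log2(p) = -0.862496, -p*log2(p) = 0.474373
  p = 7/20 = 0.350000: log2(p) = -1.514573, -p*log2(p) = 0.530101
  p = 2/20 = 0.100000: log2(p) = -3.321928, -p*log2(p) = 0.332193
H = 0.474373 + 0.530101 + 0.332193 = 1.336667

H = 1.3367 bits/symbol


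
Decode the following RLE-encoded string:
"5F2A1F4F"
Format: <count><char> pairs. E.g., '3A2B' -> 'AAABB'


Expanding each <count><char> pair:
  5F -> 'FFFFF'
  2A -> 'AA'
  1F -> 'F'
  4F -> 'FFFF'

Decoded = FFFFFAAFFFFF


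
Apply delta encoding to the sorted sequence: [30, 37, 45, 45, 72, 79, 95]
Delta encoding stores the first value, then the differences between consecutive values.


First value: 30
Deltas:
  37 - 30 = 7
  45 - 37 = 8
  45 - 45 = 0
  72 - 45 = 27
  79 - 72 = 7
  95 - 79 = 16


Delta encoded: [30, 7, 8, 0, 27, 7, 16]


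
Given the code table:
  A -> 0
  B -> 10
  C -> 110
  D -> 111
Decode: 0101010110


Decoding:
0 -> A
10 -> B
10 -> B
10 -> B
110 -> C


Result: ABBBC


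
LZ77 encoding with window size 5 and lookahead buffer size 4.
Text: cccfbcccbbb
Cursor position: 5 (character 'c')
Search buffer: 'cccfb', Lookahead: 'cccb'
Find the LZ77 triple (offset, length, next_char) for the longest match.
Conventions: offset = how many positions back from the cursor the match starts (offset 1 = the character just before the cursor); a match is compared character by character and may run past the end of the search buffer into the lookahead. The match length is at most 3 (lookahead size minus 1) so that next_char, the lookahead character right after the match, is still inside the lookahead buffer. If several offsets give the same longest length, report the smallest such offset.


Try each offset into the search buffer:
  offset=1 (pos 4, char 'b'): match length 0
  offset=2 (pos 3, char 'f'): match length 0
  offset=3 (pos 2, char 'c'): match length 1
  offset=4 (pos 1, char 'c'): match length 2
  offset=5 (pos 0, char 'c'): match length 3
Longest match has length 3 at offset 5.
next_char = character at position 5 + 3 = 8 -> 'b'

Best match: offset=5, length=3 (matching 'ccc' starting at position 0)
LZ77 triple: (5, 3, 'b')


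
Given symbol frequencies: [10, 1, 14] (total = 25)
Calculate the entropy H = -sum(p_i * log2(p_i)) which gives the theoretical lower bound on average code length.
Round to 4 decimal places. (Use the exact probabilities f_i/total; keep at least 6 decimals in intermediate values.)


Per-symbol terms -p_i * log2(p_i) with p_i = f_i/25:
  p = 10/25 = 0.400000: log2(p) = -1.321928, -p*log2(p) = 0.528771
  p = 1/25 = 0.040000: log2(p) = -4.643856, -p*log2(p) = 0.185754
  p = 14/25 = 0.560000: log2(p) = -0.836501, -p*log2(p) = 0.468441
H = 0.528771 + 0.185754 + 0.468441 = 1.182966

H = 1.183 bits/symbol


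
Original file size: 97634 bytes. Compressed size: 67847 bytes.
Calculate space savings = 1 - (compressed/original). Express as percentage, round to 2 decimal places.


ratio = compressed/original = 67847/97634 = 0.694912
savings = 1 - ratio = 1 - 0.694912 = 0.305088
as a percentage: 0.305088 * 100 = 30.51%

Space savings = 1 - 67847/97634 = 30.51%


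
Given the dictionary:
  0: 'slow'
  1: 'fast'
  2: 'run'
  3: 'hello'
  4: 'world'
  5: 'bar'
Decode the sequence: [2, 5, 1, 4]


Look up each index in the dictionary:
  2 -> 'run'
  5 -> 'bar'
  1 -> 'fast'
  4 -> 'world'

Decoded: "run bar fast world"


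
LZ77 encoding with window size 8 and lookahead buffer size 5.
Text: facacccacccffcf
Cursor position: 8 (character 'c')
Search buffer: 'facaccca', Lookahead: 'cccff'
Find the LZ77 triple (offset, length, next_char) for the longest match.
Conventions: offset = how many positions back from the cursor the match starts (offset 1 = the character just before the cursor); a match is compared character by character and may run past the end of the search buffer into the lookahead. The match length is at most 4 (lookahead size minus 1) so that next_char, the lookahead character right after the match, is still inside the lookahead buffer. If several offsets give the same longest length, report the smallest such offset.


Try each offset into the search buffer:
  offset=1 (pos 7, char 'a'): match length 0
  offset=2 (pos 6, char 'c'): match length 1
  offset=3 (pos 5, char 'c'): match length 2
  offset=4 (pos 4, char 'c'): match length 3
  offset=5 (pos 3, char 'a'): match length 0
  offset=6 (pos 2, char 'c'): match length 1
  offset=7 (pos 1, char 'a'): match length 0
  offset=8 (pos 0, char 'f'): match length 0
Longest match has length 3 at offset 4.
next_char = character at position 8 + 3 = 11 -> 'f'

Best match: offset=4, length=3 (matching 'ccc' starting at position 4)
LZ77 triple: (4, 3, 'f')


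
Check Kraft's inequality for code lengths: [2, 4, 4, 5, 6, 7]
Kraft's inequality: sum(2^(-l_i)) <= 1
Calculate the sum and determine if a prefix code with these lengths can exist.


Sum = 2^(-2) + 2^(-4) + 2^(-4) + 2^(-5) + 2^(-6) + 2^(-7)
    = 0.25 + 0.0625 + 0.0625 + 0.03125 + 0.015625 + 0.0078125
    = 55/128 = 0.4296875
Since 0.4296875 <= 1, Kraft's inequality IS satisfied.
A prefix code with these lengths CAN exist.

Kraft sum = 0.4296875. Satisfied.


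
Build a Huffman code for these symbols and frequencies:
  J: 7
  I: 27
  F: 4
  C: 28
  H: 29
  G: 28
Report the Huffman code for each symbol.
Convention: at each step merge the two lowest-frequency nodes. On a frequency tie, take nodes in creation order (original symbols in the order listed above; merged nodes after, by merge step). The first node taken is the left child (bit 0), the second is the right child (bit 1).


Huffman tree construction:
Step 1: Merge F(4) + J(7) = 11
Step 2: Merge (F+J)(11) + I(27) = 38
Step 3: Merge C(28) + G(28) = 56
Step 4: Merge H(29) + ((F+J)+I)(38) = 67
Step 5: Merge (C+G)(56) + (H+((F+J)+I))(67) = 123
Read each symbol's code off the tree from the root (left child = 0, right child = 1).

Codes:
  J: 1101 (length 4)
  I: 111 (length 3)
  F: 1100 (length 4)
  C: 00 (length 2)
  H: 10 (length 2)
  G: 01 (length 2)
Average code length: 295/123 = 2.3984 bits/symbol


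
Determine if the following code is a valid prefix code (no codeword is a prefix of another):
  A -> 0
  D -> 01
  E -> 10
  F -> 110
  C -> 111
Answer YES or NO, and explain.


Checking each pair (does one codeword prefix another?):
  A='0' vs D='01': prefix -- VIOLATION

NO -- this is NOT a valid prefix code. A (0) is a prefix of D (01).


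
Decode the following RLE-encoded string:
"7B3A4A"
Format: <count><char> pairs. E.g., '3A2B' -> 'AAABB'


Expanding each <count><char> pair:
  7B -> 'BBBBBBB'
  3A -> 'AAA'
  4A -> 'AAAA'

Decoded = BBBBBBBAAAAAAA


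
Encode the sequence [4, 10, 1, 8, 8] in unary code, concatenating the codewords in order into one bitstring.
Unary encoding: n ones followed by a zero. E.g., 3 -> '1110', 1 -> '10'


Encode each number as n ones followed by a terminating 0:
  4 -> 11110 (5 bits)
  10 -> 11111111110 (11 bits)
  1 -> 10 (2 bits)
  8 -> 111111110 (9 bits)
  8 -> 111111110 (9 bits)
Total length = 5 + 11 + 2 + 9 + 9 = 36 bits.

Unary([4, 10, 1, 8, 8]) = 111101111111111010111111110111111110 (36 bits)


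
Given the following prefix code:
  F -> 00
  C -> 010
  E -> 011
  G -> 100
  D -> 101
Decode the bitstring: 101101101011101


Decoding step by step:
Bits 101 -> D
Bits 101 -> D
Bits 101 -> D
Bits 011 -> E
Bits 101 -> D


Decoded message: DDDED


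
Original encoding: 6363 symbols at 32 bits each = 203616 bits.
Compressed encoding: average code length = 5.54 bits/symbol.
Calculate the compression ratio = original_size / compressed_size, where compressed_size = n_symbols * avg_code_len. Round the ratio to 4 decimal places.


original_size = n_symbols * orig_bits = 6363 * 32 = 203616 bits
compressed_size = n_symbols * avg_code_len = 6363 * 5.54 = 35251.02 bits
ratio = original_size / compressed_size = 203616 / 35251.02 = 5.7762

Compression ratio = 5.7762


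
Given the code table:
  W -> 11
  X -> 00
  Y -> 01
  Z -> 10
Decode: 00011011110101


Decoding:
00 -> X
01 -> Y
10 -> Z
11 -> W
11 -> W
01 -> Y
01 -> Y


Result: XYZWWYY


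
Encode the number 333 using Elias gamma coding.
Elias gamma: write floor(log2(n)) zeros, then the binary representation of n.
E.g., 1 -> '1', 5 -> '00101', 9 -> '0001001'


num_bits = floor(log2(333)) + 1 = 9
leading_zeros = num_bits - 1 = 8
binary(333) = 101001101

Elias gamma(333) = '00000000' + '101001101' = 00000000101001101 (17 bits)


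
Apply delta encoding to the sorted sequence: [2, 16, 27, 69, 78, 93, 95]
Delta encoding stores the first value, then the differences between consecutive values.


First value: 2
Deltas:
  16 - 2 = 14
  27 - 16 = 11
  69 - 27 = 42
  78 - 69 = 9
  93 - 78 = 15
  95 - 93 = 2


Delta encoded: [2, 14, 11, 42, 9, 15, 2]


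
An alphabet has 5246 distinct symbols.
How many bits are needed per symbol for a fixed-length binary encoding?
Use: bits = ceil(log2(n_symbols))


log2(5246) = 12.357
Bracket: 2^12 = 4096 < 5246 <= 2^13 = 8192
So ceil(log2(5246)) = 13

bits = ceil(log2(5246)) = ceil(12.357) = 13 bits


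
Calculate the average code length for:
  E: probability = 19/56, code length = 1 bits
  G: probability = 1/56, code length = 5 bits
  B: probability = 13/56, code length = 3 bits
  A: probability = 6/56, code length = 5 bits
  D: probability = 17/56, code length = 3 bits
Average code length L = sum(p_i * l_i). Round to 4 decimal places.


Weighted contributions p_i * l_i:
  E: (19/56) * 1 = 19/56
  G: (1/56) * 5 = 5/56
  B: (13/56) * 3 = 39/56
  A: (6/56) * 5 = 30/56
  D: (17/56) * 3 = 51/56
Sum = (19 + 5 + 39 + 30 + 51)/56 = 144/56

L = 144/56 = 2.5714 bits/symbol


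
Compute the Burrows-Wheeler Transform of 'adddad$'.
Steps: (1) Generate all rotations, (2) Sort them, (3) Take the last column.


Rotations (sorted):
  0: $adddad -> last char: d
  1: ad$addd -> last char: d
  2: adddad$ -> last char: $
  3: d$addda -> last char: a
  4: dad$add -> last char: d
  5: ddad$ad -> last char: d
  6: dddad$a -> last char: a


BWT = dd$adda


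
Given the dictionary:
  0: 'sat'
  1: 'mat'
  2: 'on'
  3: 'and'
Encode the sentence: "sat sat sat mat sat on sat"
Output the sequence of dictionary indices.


Look up each word in the dictionary:
  'sat' -> 0
  'sat' -> 0
  'sat' -> 0
  'mat' -> 1
  'sat' -> 0
  'on' -> 2
  'sat' -> 0

Encoded: [0, 0, 0, 1, 0, 2, 0]


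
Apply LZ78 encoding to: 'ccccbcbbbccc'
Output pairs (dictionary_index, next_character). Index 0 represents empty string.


LZ78 encoding steps:
Dictionary: {0: ''}
Step 1: w='' (idx 0), next='c' -> output (0, 'c'), add 'c' as idx 1
Step 2: w='c' (idx 1), next='c' -> output (1, 'c'), add 'cc' as idx 2
Step 3: w='c' (idx 1), next='b' -> output (1, 'b'), add 'cb' as idx 3
Step 4: w='cb' (idx 3), next='b' -> output (3, 'b'), add 'cbb' as idx 4
Step 5: w='' (idx 0), next='b' -> output (0, 'b'), add 'b' as idx 5
Step 6: w='cc' (idx 2), next='c' -> output (2, 'c'), add 'ccc' as idx 6


Encoded: [(0, 'c'), (1, 'c'), (1, 'b'), (3, 'b'), (0, 'b'), (2, 'c')]


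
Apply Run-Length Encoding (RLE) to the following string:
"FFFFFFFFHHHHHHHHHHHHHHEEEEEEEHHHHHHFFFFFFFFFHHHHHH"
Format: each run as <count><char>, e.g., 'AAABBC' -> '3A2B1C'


Scanning runs left to right:
  i=0: run of 'F' x 8 -> '8F'
  i=8: run of 'H' x 14 -> '14H'
  i=22: run of 'E' x 7 -> '7E'
  i=29: run of 'H' x 6 -> '6H'
  i=35: run of 'F' x 9 -> '9F'
  i=44: run of 'H' x 6 -> '6H'

RLE = 8F14H7E6H9F6H


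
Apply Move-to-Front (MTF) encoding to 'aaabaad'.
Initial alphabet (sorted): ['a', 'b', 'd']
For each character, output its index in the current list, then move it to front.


MTF encoding:
'a': index 0 in ['a', 'b', 'd'] -> ['a', 'b', 'd']
'a': index 0 in ['a', 'b', 'd'] -> ['a', 'b', 'd']
'a': index 0 in ['a', 'b', 'd'] -> ['a', 'b', 'd']
'b': index 1 in ['a', 'b', 'd'] -> ['b', 'a', 'd']
'a': index 1 in ['b', 'a', 'd'] -> ['a', 'b', 'd']
'a': index 0 in ['a', 'b', 'd'] -> ['a', 'b', 'd']
'd': index 2 in ['a', 'b', 'd'] -> ['d', 'a', 'b']


Output: [0, 0, 0, 1, 1, 0, 2]


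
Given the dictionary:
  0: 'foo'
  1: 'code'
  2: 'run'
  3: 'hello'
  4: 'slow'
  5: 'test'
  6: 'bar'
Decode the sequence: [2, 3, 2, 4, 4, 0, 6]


Look up each index in the dictionary:
  2 -> 'run'
  3 -> 'hello'
  2 -> 'run'
  4 -> 'slow'
  4 -> 'slow'
  0 -> 'foo'
  6 -> 'bar'

Decoded: "run hello run slow slow foo bar"


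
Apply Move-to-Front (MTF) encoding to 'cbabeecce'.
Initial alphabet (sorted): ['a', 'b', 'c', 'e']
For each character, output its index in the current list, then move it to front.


MTF encoding:
'c': index 2 in ['a', 'b', 'c', 'e'] -> ['c', 'a', 'b', 'e']
'b': index 2 in ['c', 'a', 'b', 'e'] -> ['b', 'c', 'a', 'e']
'a': index 2 in ['b', 'c', 'a', 'e'] -> ['a', 'b', 'c', 'e']
'b': index 1 in ['a', 'b', 'c', 'e'] -> ['b', 'a', 'c', 'e']
'e': index 3 in ['b', 'a', 'c', 'e'] -> ['e', 'b', 'a', 'c']
'e': index 0 in ['e', 'b', 'a', 'c'] -> ['e', 'b', 'a', 'c']
'c': index 3 in ['e', 'b', 'a', 'c'] -> ['c', 'e', 'b', 'a']
'c': index 0 in ['c', 'e', 'b', 'a'] -> ['c', 'e', 'b', 'a']
'e': index 1 in ['c', 'e', 'b', 'a'] -> ['e', 'c', 'b', 'a']


Output: [2, 2, 2, 1, 3, 0, 3, 0, 1]


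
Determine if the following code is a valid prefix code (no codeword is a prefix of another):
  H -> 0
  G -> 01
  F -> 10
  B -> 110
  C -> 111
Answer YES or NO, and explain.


Checking each pair (does one codeword prefix another?):
  H='0' vs G='01': prefix -- VIOLATION

NO -- this is NOT a valid prefix code. H (0) is a prefix of G (01).


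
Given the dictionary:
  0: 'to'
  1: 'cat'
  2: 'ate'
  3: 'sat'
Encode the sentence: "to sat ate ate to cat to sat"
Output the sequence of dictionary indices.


Look up each word in the dictionary:
  'to' -> 0
  'sat' -> 3
  'ate' -> 2
  'ate' -> 2
  'to' -> 0
  'cat' -> 1
  'to' -> 0
  'sat' -> 3

Encoded: [0, 3, 2, 2, 0, 1, 0, 3]


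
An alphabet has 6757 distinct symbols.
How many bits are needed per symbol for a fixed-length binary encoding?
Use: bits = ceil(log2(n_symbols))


log2(6757) = 12.7222
Bracket: 2^12 = 4096 < 6757 <= 2^13 = 8192
So ceil(log2(6757)) = 13

bits = ceil(log2(6757)) = ceil(12.7222) = 13 bits


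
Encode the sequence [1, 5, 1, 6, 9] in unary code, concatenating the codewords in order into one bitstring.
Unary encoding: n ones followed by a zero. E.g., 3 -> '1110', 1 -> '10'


Encode each number as n ones followed by a terminating 0:
  1 -> 10 (2 bits)
  5 -> 111110 (6 bits)
  1 -> 10 (2 bits)
  6 -> 1111110 (7 bits)
  9 -> 1111111110 (10 bits)
Total length = 2 + 6 + 2 + 7 + 10 = 27 bits.

Unary([1, 5, 1, 6, 9]) = 101111101011111101111111110 (27 bits)


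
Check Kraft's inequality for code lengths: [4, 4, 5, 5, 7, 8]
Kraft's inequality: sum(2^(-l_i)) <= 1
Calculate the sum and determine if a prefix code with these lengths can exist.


Sum = 2^(-4) + 2^(-4) + 2^(-5) + 2^(-5) + 2^(-7) + 2^(-8)
    = 0.0625 + 0.0625 + 0.03125 + 0.03125 + 0.0078125 + 0.00390625
    = 51/256 = 0.19921875
Since 0.19921875 <= 1, Kraft's inequality IS satisfied.
A prefix code with these lengths CAN exist.

Kraft sum = 0.19921875. Satisfied.


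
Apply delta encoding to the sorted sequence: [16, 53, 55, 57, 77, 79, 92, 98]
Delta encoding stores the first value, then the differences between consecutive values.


First value: 16
Deltas:
  53 - 16 = 37
  55 - 53 = 2
  57 - 55 = 2
  77 - 57 = 20
  79 - 77 = 2
  92 - 79 = 13
  98 - 92 = 6


Delta encoded: [16, 37, 2, 2, 20, 2, 13, 6]


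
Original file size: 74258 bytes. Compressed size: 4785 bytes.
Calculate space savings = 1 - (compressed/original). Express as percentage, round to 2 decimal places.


ratio = compressed/original = 4785/74258 = 0.064438
savings = 1 - ratio = 1 - 0.064438 = 0.935562
as a percentage: 0.935562 * 100 = 93.56%

Space savings = 1 - 4785/74258 = 93.56%


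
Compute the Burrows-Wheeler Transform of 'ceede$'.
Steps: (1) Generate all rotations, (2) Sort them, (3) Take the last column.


Rotations (sorted):
  0: $ceede -> last char: e
  1: ceede$ -> last char: $
  2: de$cee -> last char: e
  3: e$ceed -> last char: d
  4: ede$ce -> last char: e
  5: eede$c -> last char: c


BWT = e$edec


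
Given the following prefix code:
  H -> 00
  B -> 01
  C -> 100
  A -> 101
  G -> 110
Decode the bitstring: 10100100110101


Decoding step by step:
Bits 101 -> A
Bits 00 -> H
Bits 100 -> C
Bits 110 -> G
Bits 101 -> A


Decoded message: AHCGA


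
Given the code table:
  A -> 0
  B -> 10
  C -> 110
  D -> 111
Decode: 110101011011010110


Decoding:
110 -> C
10 -> B
10 -> B
110 -> C
110 -> C
10 -> B
110 -> C


Result: CBBCCBC


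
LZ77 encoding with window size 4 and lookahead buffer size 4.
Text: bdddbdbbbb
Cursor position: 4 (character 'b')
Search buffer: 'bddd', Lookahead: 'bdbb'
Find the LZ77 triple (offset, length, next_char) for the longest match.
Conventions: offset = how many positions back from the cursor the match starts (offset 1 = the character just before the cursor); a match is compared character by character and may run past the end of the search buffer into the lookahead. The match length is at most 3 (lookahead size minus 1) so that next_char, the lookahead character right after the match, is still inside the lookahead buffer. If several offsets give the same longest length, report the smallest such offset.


Try each offset into the search buffer:
  offset=1 (pos 3, char 'd'): match length 0
  offset=2 (pos 2, char 'd'): match length 0
  offset=3 (pos 1, char 'd'): match length 0
  offset=4 (pos 0, char 'b'): match length 2
Longest match has length 2 at offset 4.
next_char = character at position 4 + 2 = 6 -> 'b'

Best match: offset=4, length=2 (matching 'bd' starting at position 0)
LZ77 triple: (4, 2, 'b')


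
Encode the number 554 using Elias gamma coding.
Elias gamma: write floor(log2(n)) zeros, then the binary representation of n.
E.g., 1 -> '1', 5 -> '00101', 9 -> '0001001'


num_bits = floor(log2(554)) + 1 = 10
leading_zeros = num_bits - 1 = 9
binary(554) = 1000101010

Elias gamma(554) = '000000000' + '1000101010' = 0000000001000101010 (19 bits)


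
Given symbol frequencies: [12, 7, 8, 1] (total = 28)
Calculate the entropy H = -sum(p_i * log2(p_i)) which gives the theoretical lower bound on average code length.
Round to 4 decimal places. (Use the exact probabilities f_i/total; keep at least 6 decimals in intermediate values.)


Per-symbol terms -p_i * log2(p_i) with p_i = f_i/28:
  p = 12/28 = 0.428571: log2(p) = -1.222392, -p*log2(p) = 0.523882
  p = 7/28 = 0.250000: log2(p) = -2.000000, -p*log2(p) = 0.500000
  p = 8/28 = 0.285714: log2(p) = -1.807355, -p*log2(p) = 0.516387
  p = 1/28 = 0.035714: log2(p) = -4.807355, -p*log2(p) = 0.171691
H = 0.523882 + 0.500000 + 0.516387 + 0.171691 = 1.711960

H = 1.712 bits/symbol


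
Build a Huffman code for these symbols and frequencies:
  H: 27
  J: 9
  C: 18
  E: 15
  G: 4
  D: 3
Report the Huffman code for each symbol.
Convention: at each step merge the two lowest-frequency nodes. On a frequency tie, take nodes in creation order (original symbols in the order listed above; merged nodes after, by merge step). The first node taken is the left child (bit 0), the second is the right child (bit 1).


Huffman tree construction:
Step 1: Merge D(3) + G(4) = 7
Step 2: Merge (D+G)(7) + J(9) = 16
Step 3: Merge E(15) + ((D+G)+J)(16) = 31
Step 4: Merge C(18) + H(27) = 45
Step 5: Merge (E+((D+G)+J))(31) + (C+H)(45) = 76
Read each symbol's code off the tree from the root (left child = 0, right child = 1).

Codes:
  H: 11 (length 2)
  J: 011 (length 3)
  C: 10 (length 2)
  E: 00 (length 2)
  G: 0101 (length 4)
  D: 0100 (length 4)
Average code length: 175/76 = 2.3026 bits/symbol


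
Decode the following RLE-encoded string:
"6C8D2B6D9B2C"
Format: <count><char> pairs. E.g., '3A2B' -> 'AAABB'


Expanding each <count><char> pair:
  6C -> 'CCCCCC'
  8D -> 'DDDDDDDD'
  2B -> 'BB'
  6D -> 'DDDDDD'
  9B -> 'BBBBBBBBB'
  2C -> 'CC'

Decoded = CCCCCCDDDDDDDDBBDDDDDDBBBBBBBBBCC


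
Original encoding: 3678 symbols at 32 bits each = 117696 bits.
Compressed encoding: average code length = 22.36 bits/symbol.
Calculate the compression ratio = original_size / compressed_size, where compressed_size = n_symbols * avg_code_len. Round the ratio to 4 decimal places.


original_size = n_symbols * orig_bits = 3678 * 32 = 117696 bits
compressed_size = n_symbols * avg_code_len = 3678 * 22.36 = 82240.08 bits
ratio = original_size / compressed_size = 117696 / 82240.08 = 1.4311

Compression ratio = 1.4311


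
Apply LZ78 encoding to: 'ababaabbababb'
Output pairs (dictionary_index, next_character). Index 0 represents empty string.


LZ78 encoding steps:
Dictionary: {0: ''}
Step 1: w='' (idx 0), next='a' -> output (0, 'a'), add 'a' as idx 1
Step 2: w='' (idx 0), next='b' -> output (0, 'b'), add 'b' as idx 2
Step 3: w='a' (idx 1), next='b' -> output (1, 'b'), add 'ab' as idx 3
Step 4: w='a' (idx 1), next='a' -> output (1, 'a'), add 'aa' as idx 4
Step 5: w='b' (idx 2), next='b' -> output (2, 'b'), add 'bb' as idx 5
Step 6: w='ab' (idx 3), next='a' -> output (3, 'a'), add 'aba' as idx 6
Step 7: w='bb' (idx 5), end of input -> output (5, '')


Encoded: [(0, 'a'), (0, 'b'), (1, 'b'), (1, 'a'), (2, 'b'), (3, 'a'), (5, '')]


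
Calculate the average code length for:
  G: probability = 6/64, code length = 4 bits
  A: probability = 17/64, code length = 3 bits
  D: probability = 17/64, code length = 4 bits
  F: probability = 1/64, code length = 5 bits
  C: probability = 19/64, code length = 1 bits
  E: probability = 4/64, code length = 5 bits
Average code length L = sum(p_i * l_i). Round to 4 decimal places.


Weighted contributions p_i * l_i:
  G: (6/64) * 4 = 24/64
  A: (17/64) * 3 = 51/64
  D: (17/64) * 4 = 68/64
  F: (1/64) * 5 = 5/64
  C: (19/64) * 1 = 19/64
  E: (4/64) * 5 = 20/64
Sum = (24 + 51 + 68 + 5 + 19 + 20)/64 = 187/64

L = 187/64 = 2.9219 bits/symbol


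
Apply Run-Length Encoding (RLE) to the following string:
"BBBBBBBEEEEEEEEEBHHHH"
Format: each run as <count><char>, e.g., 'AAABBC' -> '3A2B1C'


Scanning runs left to right:
  i=0: run of 'B' x 7 -> '7B'
  i=7: run of 'E' x 9 -> '9E'
  i=16: run of 'B' x 1 -> '1B'
  i=17: run of 'H' x 4 -> '4H'

RLE = 7B9E1B4H


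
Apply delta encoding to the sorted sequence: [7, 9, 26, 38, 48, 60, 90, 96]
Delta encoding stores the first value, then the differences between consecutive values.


First value: 7
Deltas:
  9 - 7 = 2
  26 - 9 = 17
  38 - 26 = 12
  48 - 38 = 10
  60 - 48 = 12
  90 - 60 = 30
  96 - 90 = 6


Delta encoded: [7, 2, 17, 12, 10, 12, 30, 6]


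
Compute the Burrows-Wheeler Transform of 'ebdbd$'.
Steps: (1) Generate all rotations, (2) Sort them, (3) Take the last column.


Rotations (sorted):
  0: $ebdbd -> last char: d
  1: bd$ebd -> last char: d
  2: bdbd$e -> last char: e
  3: d$ebdb -> last char: b
  4: dbd$eb -> last char: b
  5: ebdbd$ -> last char: $


BWT = ddebb$


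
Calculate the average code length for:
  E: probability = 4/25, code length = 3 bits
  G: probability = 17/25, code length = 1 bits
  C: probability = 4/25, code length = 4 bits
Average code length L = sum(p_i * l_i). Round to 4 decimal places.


Weighted contributions p_i * l_i:
  E: (4/25) * 3 = 12/25
  G: (17/25) * 1 = 17/25
  C: (4/25) * 4 = 16/25
Sum = (12 + 17 + 16)/25 = 45/25

L = 45/25 = 1.8000 bits/symbol


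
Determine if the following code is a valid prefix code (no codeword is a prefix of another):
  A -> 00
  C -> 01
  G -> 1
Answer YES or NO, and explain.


Checking each pair (does one codeword prefix another?):
  A='00' vs C='01': no prefix
  A='00' vs G='1': no prefix
  C='01' vs A='00': no prefix
  C='01' vs G='1': no prefix
  G='1' vs A='00': no prefix
  G='1' vs C='01': no prefix
No violation found over all pairs.

YES -- this is a valid prefix code. No codeword is a prefix of any other codeword.


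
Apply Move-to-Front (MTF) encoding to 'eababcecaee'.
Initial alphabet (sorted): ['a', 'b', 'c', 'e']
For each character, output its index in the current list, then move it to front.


MTF encoding:
'e': index 3 in ['a', 'b', 'c', 'e'] -> ['e', 'a', 'b', 'c']
'a': index 1 in ['e', 'a', 'b', 'c'] -> ['a', 'e', 'b', 'c']
'b': index 2 in ['a', 'e', 'b', 'c'] -> ['b', 'a', 'e', 'c']
'a': index 1 in ['b', 'a', 'e', 'c'] -> ['a', 'b', 'e', 'c']
'b': index 1 in ['a', 'b', 'e', 'c'] -> ['b', 'a', 'e', 'c']
'c': index 3 in ['b', 'a', 'e', 'c'] -> ['c', 'b', 'a', 'e']
'e': index 3 in ['c', 'b', 'a', 'e'] -> ['e', 'c', 'b', 'a']
'c': index 1 in ['e', 'c', 'b', 'a'] -> ['c', 'e', 'b', 'a']
'a': index 3 in ['c', 'e', 'b', 'a'] -> ['a', 'c', 'e', 'b']
'e': index 2 in ['a', 'c', 'e', 'b'] -> ['e', 'a', 'c', 'b']
'e': index 0 in ['e', 'a', 'c', 'b'] -> ['e', 'a', 'c', 'b']


Output: [3, 1, 2, 1, 1, 3, 3, 1, 3, 2, 0]


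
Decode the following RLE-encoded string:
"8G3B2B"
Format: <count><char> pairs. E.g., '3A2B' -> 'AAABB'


Expanding each <count><char> pair:
  8G -> 'GGGGGGGG'
  3B -> 'BBB'
  2B -> 'BB'

Decoded = GGGGGGGGBBBBB


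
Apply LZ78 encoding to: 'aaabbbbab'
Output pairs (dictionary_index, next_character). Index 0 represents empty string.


LZ78 encoding steps:
Dictionary: {0: ''}
Step 1: w='' (idx 0), next='a' -> output (0, 'a'), add 'a' as idx 1
Step 2: w='a' (idx 1), next='a' -> output (1, 'a'), add 'aa' as idx 2
Step 3: w='' (idx 0), next='b' -> output (0, 'b'), add 'b' as idx 3
Step 4: w='b' (idx 3), next='b' -> output (3, 'b'), add 'bb' as idx 4
Step 5: w='b' (idx 3), next='a' -> output (3, 'a'), add 'ba' as idx 5
Step 6: w='b' (idx 3), end of input -> output (3, '')


Encoded: [(0, 'a'), (1, 'a'), (0, 'b'), (3, 'b'), (3, 'a'), (3, '')]


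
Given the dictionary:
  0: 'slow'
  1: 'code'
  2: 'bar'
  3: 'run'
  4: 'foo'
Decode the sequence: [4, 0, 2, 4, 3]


Look up each index in the dictionary:
  4 -> 'foo'
  0 -> 'slow'
  2 -> 'bar'
  4 -> 'foo'
  3 -> 'run'

Decoded: "foo slow bar foo run"


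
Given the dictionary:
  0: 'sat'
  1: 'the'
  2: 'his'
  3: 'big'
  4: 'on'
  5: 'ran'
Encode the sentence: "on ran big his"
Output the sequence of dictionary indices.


Look up each word in the dictionary:
  'on' -> 4
  'ran' -> 5
  'big' -> 3
  'his' -> 2

Encoded: [4, 5, 3, 2]
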